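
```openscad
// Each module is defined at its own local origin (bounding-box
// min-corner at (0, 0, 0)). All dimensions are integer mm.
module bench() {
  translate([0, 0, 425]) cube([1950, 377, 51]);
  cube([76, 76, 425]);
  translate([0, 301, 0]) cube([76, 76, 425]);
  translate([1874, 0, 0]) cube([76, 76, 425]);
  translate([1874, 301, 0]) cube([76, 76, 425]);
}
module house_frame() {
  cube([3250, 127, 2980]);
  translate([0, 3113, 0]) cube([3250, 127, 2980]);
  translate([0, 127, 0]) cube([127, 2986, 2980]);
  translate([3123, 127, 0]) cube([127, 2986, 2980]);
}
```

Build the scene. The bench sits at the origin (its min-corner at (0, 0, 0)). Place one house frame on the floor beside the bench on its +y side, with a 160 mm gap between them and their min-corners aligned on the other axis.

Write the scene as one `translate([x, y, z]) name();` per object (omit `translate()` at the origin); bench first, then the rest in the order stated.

bench();
translate([0, 537, 0]) house_frame();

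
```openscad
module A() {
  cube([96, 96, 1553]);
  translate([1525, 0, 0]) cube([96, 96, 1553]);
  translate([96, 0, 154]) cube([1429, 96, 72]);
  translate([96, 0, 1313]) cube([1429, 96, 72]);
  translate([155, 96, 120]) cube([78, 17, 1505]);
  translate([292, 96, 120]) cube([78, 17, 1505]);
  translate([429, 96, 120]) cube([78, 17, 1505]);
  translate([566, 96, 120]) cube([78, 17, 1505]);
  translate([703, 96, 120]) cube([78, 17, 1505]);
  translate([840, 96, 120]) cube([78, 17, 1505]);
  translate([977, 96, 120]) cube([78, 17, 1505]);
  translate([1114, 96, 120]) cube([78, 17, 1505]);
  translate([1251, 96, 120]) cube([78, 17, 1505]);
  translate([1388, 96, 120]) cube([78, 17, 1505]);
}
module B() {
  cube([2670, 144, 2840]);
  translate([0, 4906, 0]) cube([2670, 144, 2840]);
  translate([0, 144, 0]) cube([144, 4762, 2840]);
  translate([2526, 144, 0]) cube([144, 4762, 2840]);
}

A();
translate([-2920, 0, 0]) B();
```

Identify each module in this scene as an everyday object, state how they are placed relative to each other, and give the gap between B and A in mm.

A is a fence section. B is a house frame. The house frame is on the floor beside the fence section on its −x side. The gap between the house frame and the fence section is 250 mm.

The house frame's nearest face is 250 mm from the fence section's −x face.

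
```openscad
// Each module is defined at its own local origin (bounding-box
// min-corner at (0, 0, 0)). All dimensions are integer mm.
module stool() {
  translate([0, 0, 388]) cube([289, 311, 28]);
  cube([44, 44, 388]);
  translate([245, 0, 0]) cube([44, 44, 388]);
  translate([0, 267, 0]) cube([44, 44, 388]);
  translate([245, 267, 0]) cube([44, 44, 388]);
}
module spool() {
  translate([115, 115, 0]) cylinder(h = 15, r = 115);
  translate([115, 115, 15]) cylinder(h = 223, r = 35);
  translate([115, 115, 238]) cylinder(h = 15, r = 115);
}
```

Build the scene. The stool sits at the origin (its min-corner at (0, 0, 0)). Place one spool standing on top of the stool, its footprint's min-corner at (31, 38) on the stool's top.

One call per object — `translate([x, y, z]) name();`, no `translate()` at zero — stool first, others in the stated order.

stool();
translate([31, 38, 416]) spool();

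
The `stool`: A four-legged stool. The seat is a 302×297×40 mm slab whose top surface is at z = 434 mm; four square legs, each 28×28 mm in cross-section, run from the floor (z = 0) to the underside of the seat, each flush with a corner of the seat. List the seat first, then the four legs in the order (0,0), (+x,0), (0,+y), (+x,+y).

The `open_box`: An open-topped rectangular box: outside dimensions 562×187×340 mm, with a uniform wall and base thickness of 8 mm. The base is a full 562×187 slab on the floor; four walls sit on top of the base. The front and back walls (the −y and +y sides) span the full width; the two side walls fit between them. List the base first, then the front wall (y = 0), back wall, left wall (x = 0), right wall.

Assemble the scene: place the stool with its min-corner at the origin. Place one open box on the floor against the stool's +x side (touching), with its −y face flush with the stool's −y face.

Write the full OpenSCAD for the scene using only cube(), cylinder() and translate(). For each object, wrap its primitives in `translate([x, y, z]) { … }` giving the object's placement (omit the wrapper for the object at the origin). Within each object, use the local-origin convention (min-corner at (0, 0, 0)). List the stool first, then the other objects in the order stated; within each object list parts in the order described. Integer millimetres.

translate([0, 0, 394]) cube([302, 297, 40]);
cube([28, 28, 394]);
translate([274, 0, 0]) cube([28, 28, 394]);
translate([0, 269, 0]) cube([28, 28, 394]);
translate([274, 269, 0]) cube([28, 28, 394]);
translate([302, 0, 0]) {
  cube([562, 187, 8]);
  translate([0, 0, 8]) cube([562, 8, 332]);
  translate([0, 179, 8]) cube([562, 8, 332]);
  translate([0, 8, 8]) cube([8, 171, 332]);
  translate([554, 8, 8]) cube([8, 171, 332]);
}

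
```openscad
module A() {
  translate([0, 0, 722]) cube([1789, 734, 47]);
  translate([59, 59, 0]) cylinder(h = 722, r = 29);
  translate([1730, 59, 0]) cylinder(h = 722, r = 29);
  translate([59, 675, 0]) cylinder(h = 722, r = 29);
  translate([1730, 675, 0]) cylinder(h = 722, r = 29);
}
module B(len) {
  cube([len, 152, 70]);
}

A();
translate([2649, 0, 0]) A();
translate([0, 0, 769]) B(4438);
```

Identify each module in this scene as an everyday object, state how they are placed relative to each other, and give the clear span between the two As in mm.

A is a table. B is a beam. A beam spans the tops of two tables. The clear span between the two tables is 860 mm.

Second table starts at x = 2649; first ends at x = 1789; clear span = 2649 − 1789 = 860 mm.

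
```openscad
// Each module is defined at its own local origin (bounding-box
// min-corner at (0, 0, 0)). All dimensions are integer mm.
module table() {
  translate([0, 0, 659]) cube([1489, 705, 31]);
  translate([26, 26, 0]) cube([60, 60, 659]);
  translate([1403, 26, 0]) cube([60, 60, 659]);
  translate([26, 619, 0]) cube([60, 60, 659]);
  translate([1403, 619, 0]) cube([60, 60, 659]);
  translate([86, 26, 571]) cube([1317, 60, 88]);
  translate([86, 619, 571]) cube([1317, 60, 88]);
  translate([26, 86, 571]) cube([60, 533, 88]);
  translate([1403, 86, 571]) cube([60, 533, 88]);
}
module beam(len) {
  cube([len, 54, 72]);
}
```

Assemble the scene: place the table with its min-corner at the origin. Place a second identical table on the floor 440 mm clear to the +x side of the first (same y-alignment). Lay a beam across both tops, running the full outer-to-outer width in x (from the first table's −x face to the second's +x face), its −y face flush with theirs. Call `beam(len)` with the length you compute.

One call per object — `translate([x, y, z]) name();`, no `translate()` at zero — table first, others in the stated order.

table();
translate([1929, 0, 0]) table();
translate([0, 0, 690]) beam(3418);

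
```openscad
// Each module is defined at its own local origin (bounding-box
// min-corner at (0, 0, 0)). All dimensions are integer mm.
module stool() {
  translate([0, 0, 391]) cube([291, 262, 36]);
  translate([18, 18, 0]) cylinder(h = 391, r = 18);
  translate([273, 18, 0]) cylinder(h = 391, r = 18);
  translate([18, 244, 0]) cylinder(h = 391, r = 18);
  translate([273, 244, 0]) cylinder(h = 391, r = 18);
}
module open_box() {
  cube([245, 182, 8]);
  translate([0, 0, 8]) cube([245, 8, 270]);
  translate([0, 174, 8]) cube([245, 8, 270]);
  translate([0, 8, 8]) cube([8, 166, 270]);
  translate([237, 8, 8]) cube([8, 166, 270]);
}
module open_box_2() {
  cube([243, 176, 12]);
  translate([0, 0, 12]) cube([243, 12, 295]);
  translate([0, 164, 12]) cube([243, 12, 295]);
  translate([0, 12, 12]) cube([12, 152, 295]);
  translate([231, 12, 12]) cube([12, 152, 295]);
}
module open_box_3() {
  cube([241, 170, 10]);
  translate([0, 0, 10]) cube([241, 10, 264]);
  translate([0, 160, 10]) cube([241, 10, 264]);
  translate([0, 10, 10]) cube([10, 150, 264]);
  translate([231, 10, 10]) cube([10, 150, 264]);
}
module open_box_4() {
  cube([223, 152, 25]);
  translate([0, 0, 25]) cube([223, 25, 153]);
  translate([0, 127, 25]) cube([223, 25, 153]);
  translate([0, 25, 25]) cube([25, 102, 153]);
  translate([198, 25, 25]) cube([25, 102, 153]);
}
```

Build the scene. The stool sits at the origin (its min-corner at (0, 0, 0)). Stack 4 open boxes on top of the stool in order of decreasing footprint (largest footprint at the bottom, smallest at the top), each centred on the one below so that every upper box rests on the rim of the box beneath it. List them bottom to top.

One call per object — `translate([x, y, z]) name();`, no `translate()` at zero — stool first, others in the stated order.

stool();
translate([23, 40, 427]) open_box();
translate([24, 43, 705]) open_box_2();
translate([25, 46, 1012]) open_box_3();
translate([34, 55, 1286]) open_box_4();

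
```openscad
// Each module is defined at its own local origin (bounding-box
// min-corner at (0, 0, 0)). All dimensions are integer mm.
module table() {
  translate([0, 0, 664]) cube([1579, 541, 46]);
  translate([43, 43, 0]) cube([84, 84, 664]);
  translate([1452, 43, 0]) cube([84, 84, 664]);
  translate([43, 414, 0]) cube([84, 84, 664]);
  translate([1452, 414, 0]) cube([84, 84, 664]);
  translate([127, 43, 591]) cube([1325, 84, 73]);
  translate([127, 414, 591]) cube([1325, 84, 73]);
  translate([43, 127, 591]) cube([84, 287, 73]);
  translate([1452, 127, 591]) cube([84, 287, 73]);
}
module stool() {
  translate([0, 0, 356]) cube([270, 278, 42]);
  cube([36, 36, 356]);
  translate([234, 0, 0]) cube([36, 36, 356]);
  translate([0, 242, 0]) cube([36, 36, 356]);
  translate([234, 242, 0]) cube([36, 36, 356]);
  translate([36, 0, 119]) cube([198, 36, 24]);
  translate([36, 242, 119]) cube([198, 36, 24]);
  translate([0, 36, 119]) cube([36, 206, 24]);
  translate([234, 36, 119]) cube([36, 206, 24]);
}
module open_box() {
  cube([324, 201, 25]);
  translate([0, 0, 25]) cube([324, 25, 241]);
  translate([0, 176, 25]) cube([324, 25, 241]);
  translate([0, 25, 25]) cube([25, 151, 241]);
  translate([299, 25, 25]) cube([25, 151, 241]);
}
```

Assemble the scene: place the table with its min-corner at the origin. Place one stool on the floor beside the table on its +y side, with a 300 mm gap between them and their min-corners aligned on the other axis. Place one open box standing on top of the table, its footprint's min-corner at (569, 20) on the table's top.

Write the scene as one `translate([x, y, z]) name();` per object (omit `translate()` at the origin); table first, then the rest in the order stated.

table();
translate([0, 841, 0]) stool();
translate([569, 20, 710]) open_box();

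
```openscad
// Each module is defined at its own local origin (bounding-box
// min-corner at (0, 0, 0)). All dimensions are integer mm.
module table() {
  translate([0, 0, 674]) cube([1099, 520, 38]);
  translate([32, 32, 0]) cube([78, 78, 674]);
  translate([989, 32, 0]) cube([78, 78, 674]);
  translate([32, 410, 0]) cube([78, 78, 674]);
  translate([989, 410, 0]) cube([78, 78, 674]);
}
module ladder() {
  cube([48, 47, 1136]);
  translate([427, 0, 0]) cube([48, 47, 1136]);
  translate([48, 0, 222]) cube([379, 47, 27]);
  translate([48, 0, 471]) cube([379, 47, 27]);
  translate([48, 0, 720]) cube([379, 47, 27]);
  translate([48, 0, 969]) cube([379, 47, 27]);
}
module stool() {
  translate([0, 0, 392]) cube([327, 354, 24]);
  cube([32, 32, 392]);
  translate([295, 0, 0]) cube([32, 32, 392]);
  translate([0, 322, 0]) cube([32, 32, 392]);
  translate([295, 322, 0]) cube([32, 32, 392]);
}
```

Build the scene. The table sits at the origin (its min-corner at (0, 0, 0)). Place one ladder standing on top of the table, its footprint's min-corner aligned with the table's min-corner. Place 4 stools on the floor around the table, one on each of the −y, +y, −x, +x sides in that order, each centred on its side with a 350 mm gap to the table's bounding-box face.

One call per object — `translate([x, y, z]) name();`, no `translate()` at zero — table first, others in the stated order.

table();
translate([0, 0, 712]) ladder();
translate([386, -704, 0]) stool();
translate([386, 870, 0]) stool();
translate([-677, 83, 0]) stool();
translate([1449, 83, 0]) stool();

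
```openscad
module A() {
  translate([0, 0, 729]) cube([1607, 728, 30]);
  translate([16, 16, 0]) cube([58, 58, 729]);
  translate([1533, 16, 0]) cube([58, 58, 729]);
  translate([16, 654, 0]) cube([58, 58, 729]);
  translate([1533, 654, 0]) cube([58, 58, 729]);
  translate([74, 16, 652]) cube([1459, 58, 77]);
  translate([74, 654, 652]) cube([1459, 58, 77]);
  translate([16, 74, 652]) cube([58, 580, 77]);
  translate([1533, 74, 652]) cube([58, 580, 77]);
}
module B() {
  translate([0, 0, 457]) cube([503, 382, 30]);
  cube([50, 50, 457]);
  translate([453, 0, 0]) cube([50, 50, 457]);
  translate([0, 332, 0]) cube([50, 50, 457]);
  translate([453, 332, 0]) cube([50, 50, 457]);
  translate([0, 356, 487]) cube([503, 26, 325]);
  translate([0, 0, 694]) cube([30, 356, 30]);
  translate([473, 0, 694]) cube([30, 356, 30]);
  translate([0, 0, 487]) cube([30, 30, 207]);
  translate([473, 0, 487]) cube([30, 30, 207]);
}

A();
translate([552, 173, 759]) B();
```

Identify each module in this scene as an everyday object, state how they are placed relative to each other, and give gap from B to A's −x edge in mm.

The chair's min-x is at 552; the table's min-x is 0; gap = 552 mm.

A is a table. B is a chair. The chair is on top of the table, centred. The gap from the chair to the table's −x edge is 552 mm.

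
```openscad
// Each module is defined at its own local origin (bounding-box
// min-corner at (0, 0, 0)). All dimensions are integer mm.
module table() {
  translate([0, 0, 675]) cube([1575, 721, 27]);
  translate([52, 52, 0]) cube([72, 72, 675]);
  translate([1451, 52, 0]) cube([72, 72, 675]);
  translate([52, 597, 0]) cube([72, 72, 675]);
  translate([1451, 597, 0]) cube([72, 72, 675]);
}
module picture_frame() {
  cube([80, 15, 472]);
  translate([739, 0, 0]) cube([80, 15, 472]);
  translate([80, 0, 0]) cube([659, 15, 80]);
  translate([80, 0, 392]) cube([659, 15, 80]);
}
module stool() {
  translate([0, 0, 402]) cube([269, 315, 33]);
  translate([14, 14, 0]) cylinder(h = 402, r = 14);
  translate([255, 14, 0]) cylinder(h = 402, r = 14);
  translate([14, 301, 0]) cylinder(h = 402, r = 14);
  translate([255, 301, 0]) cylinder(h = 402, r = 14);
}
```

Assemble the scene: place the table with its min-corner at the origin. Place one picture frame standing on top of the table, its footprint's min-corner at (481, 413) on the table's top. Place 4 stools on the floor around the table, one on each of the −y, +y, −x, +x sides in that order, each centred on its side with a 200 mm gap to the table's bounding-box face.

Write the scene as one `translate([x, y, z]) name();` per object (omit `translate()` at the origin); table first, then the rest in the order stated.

table();
translate([481, 413, 702]) picture_frame();
translate([653, -515, 0]) stool();
translate([653, 921, 0]) stool();
translate([-469, 203, 0]) stool();
translate([1775, 203, 0]) stool();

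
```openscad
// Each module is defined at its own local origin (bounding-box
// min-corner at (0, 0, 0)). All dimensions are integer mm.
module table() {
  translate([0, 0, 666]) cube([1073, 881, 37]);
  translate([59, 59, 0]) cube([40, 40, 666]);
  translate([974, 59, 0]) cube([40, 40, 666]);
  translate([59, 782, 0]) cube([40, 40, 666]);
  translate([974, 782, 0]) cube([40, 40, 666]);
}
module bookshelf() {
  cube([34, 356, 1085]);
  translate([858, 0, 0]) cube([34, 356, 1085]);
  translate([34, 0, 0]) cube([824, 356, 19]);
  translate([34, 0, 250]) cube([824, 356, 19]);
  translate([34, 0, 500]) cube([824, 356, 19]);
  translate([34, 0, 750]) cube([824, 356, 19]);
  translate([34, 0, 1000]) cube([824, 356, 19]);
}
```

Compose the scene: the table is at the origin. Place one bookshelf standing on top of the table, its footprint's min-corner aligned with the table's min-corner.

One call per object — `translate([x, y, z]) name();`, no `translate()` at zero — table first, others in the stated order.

table();
translate([0, 0, 703]) bookshelf();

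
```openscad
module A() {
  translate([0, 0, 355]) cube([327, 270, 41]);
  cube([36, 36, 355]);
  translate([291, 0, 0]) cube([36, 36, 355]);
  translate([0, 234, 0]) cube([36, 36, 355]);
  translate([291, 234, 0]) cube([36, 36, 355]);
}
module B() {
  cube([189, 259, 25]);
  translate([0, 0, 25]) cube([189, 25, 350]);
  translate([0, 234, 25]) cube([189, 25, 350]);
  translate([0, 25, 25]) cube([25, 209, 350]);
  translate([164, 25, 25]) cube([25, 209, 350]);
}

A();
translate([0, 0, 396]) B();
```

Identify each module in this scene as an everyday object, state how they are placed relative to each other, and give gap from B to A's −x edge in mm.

The open box's min-x is at 0; the stool's min-x is 0; gap = 0 mm.

A is a stool. B is an open box. The open box is on top of the stool. The gap from the open box to the stool's −x edge is 0 mm.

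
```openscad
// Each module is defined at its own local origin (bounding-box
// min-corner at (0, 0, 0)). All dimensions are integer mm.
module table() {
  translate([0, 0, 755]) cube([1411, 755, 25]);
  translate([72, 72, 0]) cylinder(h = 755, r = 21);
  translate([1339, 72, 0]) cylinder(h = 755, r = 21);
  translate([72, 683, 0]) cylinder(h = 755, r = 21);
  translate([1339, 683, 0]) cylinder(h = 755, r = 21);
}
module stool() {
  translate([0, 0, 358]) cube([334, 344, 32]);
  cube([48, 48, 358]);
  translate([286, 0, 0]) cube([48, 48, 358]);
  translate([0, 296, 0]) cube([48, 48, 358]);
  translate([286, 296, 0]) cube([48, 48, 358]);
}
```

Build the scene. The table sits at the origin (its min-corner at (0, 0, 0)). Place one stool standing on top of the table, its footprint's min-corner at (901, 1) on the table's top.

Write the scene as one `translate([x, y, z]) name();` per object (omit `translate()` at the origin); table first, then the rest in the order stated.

table();
translate([901, 1, 780]) stool();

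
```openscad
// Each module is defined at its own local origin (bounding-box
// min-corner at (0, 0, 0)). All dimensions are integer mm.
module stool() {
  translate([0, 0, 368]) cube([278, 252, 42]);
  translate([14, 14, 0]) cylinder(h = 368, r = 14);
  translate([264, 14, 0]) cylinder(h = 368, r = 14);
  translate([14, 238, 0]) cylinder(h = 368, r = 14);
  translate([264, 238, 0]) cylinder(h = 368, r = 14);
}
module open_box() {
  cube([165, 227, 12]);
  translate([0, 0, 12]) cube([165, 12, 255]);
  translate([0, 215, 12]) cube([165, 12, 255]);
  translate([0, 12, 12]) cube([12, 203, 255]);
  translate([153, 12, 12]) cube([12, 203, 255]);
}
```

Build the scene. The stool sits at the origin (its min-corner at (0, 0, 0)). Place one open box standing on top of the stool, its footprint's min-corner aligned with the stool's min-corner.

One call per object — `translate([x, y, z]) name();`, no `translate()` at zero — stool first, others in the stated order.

stool();
translate([0, 0, 410]) open_box();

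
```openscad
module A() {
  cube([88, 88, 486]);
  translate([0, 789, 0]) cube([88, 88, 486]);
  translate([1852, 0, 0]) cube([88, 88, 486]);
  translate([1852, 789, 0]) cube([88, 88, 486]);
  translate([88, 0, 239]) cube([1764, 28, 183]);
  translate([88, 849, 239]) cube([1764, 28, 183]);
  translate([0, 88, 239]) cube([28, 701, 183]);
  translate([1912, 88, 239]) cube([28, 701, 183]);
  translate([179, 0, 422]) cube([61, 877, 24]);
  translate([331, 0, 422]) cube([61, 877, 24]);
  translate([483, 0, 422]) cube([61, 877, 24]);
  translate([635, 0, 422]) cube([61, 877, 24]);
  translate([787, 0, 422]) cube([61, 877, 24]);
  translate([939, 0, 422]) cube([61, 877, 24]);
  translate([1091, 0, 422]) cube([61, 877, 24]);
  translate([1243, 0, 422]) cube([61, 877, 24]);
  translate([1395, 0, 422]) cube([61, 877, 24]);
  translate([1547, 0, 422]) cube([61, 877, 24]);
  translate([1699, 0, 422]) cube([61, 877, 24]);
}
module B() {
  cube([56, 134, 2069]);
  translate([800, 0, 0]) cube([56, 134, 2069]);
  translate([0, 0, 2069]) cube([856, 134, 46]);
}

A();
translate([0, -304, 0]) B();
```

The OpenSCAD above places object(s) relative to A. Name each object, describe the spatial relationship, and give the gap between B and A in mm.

A is a bed frame. B is a door frame. The door frame is on the floor beside the bed frame on its −y side. The gap between the door frame and the bed frame is 170 mm.

The door frame's nearest face is 170 mm from the bed frame's −y face.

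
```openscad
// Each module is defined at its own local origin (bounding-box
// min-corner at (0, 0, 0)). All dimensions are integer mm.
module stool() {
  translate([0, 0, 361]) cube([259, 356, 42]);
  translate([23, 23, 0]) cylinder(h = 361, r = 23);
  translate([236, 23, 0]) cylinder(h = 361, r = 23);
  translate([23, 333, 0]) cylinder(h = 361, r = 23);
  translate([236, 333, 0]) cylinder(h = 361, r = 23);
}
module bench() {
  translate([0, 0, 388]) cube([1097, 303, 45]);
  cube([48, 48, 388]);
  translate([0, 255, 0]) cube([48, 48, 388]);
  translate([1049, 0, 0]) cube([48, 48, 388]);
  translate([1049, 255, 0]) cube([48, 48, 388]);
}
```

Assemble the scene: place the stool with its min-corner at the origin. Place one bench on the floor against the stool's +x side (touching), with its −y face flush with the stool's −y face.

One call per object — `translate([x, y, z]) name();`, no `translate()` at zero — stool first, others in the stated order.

stool();
translate([259, 0, 0]) bench();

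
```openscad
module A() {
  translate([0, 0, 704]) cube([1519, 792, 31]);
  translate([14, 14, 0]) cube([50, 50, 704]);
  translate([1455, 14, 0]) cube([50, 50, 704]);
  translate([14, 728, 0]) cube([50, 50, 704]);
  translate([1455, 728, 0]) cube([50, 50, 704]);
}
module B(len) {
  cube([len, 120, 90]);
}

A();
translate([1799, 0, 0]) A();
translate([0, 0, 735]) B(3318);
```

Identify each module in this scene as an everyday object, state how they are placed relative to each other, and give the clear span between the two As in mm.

Second table starts at x = 1799; first ends at x = 1519; clear span = 1799 − 1519 = 280 mm.

A is a table. B is a beam. A beam spans the tops of two tables. The clear span between the two tables is 280 mm.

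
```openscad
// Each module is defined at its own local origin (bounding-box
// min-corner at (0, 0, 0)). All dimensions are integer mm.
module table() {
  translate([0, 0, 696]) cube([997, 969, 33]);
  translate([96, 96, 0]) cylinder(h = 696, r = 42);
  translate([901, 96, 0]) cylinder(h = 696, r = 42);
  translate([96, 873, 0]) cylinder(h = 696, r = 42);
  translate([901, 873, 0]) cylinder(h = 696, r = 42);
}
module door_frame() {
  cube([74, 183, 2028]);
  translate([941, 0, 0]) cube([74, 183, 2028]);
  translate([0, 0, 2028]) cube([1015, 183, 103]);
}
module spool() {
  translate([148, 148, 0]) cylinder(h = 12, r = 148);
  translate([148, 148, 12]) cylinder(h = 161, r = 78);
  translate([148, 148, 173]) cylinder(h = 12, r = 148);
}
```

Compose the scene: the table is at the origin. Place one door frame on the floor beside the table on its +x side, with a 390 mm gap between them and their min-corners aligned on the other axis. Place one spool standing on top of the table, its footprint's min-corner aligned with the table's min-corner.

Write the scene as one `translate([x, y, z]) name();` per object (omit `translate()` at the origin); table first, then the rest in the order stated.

table();
translate([1387, 0, 0]) door_frame();
translate([0, 0, 729]) spool();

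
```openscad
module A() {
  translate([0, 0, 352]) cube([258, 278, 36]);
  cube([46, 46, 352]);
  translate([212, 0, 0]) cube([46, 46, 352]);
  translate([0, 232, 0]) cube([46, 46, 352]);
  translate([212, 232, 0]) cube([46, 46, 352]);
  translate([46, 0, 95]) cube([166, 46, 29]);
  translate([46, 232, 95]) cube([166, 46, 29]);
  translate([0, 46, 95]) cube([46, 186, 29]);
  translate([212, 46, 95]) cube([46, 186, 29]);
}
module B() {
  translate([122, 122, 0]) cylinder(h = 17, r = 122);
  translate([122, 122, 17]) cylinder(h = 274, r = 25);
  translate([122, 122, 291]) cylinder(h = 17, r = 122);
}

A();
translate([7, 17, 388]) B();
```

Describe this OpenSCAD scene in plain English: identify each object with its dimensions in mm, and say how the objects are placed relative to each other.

A is a simple wooden stool: a rectangular seat 258 mm (x) by 278 mm (y), 36 mm thick, top face at z = 388 mm, on four square legs, each 46×46 mm in cross-section. The legs rest on z = 0, each flush with a corner of the seat. Four stretchers, 46 mm wide and 29 mm tall, connect adjacent legs with their undersides at z = 95 mm, each running between the inner faces of the legs it joins and aligned with the legs' outer faces on the other axis.

B is a spool: two coaxial disc flanges of radius 122 mm and thickness 17 mm, joined by a core cylinder of radius 25 mm and height 274 mm. The lower flange rests on z = 0 and the three cylinders share a vertical axis.

The spool is on top of the stool, centred.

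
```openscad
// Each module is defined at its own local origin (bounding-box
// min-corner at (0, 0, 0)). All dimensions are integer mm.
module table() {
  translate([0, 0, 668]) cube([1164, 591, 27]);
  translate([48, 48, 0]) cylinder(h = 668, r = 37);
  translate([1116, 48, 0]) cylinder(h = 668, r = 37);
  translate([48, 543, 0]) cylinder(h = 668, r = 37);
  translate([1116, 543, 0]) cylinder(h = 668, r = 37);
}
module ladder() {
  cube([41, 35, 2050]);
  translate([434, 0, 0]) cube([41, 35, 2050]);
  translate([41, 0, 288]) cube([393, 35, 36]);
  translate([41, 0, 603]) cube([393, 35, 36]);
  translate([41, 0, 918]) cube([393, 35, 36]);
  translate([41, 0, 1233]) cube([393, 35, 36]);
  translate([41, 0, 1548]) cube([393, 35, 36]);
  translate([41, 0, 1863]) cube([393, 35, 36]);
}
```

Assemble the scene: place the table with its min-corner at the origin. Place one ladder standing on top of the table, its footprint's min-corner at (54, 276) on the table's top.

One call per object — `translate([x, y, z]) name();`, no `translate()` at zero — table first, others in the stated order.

table();
translate([54, 276, 695]) ladder();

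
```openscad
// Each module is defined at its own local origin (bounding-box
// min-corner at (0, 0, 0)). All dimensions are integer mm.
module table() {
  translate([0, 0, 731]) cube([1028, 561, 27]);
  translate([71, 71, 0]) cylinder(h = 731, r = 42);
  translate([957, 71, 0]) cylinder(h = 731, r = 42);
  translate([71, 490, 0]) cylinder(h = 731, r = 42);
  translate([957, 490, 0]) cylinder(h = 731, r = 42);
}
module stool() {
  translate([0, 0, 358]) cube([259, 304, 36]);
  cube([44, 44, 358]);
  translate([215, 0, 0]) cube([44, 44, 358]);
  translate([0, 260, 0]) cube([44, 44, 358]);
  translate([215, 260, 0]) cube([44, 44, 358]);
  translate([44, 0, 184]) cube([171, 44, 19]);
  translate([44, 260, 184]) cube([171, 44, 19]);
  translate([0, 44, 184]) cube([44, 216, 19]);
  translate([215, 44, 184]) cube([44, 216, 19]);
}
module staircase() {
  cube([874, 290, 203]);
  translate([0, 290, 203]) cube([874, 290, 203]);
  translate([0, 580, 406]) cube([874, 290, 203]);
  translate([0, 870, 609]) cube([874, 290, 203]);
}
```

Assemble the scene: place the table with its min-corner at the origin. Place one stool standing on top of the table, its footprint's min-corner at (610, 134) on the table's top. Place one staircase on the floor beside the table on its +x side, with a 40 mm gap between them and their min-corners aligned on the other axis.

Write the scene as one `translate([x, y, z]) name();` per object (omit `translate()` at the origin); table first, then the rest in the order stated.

table();
translate([610, 134, 758]) stool();
translate([1068, 0, 0]) staircase();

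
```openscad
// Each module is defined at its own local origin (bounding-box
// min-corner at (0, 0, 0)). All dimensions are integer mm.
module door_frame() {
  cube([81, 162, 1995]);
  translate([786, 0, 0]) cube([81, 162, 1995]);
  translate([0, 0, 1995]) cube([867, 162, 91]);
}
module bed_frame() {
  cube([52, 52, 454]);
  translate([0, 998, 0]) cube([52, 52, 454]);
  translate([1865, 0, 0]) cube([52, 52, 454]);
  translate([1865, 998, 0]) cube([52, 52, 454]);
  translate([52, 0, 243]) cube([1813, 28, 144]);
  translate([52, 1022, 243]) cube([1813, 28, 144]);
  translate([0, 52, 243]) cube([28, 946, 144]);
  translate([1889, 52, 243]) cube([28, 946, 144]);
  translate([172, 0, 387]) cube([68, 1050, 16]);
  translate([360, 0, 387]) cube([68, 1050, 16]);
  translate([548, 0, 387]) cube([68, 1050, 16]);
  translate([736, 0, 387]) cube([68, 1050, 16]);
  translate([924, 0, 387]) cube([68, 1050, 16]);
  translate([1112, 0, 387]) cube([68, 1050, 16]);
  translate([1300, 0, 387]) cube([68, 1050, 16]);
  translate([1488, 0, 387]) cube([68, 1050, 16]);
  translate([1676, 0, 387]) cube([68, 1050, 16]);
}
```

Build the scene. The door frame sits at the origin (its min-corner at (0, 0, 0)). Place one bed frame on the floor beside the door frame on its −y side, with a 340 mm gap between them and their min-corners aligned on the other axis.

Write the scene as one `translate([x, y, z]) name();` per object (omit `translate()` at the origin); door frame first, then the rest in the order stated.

door_frame();
translate([0, -1390, 0]) bed_frame();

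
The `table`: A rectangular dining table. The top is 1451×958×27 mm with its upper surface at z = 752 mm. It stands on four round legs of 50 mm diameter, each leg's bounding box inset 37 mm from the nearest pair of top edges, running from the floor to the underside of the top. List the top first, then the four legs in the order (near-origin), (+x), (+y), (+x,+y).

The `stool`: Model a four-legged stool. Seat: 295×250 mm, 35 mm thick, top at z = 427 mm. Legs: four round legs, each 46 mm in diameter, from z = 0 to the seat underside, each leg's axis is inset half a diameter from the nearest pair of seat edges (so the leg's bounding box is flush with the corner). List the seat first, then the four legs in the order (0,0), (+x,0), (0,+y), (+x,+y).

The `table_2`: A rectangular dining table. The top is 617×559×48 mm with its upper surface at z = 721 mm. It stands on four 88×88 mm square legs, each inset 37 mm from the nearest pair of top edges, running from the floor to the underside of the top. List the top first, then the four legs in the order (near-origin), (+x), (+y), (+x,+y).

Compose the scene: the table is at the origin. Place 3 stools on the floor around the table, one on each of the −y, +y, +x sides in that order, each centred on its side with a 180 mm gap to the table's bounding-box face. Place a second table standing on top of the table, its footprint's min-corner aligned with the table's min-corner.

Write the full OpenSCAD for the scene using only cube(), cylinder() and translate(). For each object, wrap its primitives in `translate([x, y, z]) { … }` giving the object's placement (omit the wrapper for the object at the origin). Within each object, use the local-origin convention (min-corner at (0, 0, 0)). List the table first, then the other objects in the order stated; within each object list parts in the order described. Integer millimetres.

translate([0, 0, 725]) cube([1451, 958, 27]);
translate([62, 62, 0]) cylinder(h = 725, r = 25);
translate([1389, 62, 0]) cylinder(h = 725, r = 25);
translate([62, 896, 0]) cylinder(h = 725, r = 25);
translate([1389, 896, 0]) cylinder(h = 725, r = 25);
translate([578, -430, 0]) {
  translate([0, 0, 392]) cube([295, 250, 35]);
  translate([23, 23, 0]) cylinder(h = 392, r = 23);
  translate([272, 23, 0]) cylinder(h = 392, r = 23);
  translate([23, 227, 0]) cylinder(h = 392, r = 23);
  translate([272, 227, 0]) cylinder(h = 392, r = 23);
}
translate([578, 1138, 0]) {
  translate([0, 0, 392]) cube([295, 250, 35]);
  translate([23, 23, 0]) cylinder(h = 392, r = 23);
  translate([272, 23, 0]) cylinder(h = 392, r = 23);
  translate([23, 227, 0]) cylinder(h = 392, r = 23);
  translate([272, 227, 0]) cylinder(h = 392, r = 23);
}
translate([1631, 354, 0]) {
  translate([0, 0, 392]) cube([295, 250, 35]);
  translate([23, 23, 0]) cylinder(h = 392, r = 23);
  translate([272, 23, 0]) cylinder(h = 392, r = 23);
  translate([23, 227, 0]) cylinder(h = 392, r = 23);
  translate([272, 227, 0]) cylinder(h = 392, r = 23);
}
translate([0, 0, 752]) {
  translate([0, 0, 673]) cube([617, 559, 48]);
  translate([37, 37, 0]) cube([88, 88, 673]);
  translate([492, 37, 0]) cube([88, 88, 673]);
  translate([37, 434, 0]) cube([88, 88, 673]);
  translate([492, 434, 0]) cube([88, 88, 673]);
}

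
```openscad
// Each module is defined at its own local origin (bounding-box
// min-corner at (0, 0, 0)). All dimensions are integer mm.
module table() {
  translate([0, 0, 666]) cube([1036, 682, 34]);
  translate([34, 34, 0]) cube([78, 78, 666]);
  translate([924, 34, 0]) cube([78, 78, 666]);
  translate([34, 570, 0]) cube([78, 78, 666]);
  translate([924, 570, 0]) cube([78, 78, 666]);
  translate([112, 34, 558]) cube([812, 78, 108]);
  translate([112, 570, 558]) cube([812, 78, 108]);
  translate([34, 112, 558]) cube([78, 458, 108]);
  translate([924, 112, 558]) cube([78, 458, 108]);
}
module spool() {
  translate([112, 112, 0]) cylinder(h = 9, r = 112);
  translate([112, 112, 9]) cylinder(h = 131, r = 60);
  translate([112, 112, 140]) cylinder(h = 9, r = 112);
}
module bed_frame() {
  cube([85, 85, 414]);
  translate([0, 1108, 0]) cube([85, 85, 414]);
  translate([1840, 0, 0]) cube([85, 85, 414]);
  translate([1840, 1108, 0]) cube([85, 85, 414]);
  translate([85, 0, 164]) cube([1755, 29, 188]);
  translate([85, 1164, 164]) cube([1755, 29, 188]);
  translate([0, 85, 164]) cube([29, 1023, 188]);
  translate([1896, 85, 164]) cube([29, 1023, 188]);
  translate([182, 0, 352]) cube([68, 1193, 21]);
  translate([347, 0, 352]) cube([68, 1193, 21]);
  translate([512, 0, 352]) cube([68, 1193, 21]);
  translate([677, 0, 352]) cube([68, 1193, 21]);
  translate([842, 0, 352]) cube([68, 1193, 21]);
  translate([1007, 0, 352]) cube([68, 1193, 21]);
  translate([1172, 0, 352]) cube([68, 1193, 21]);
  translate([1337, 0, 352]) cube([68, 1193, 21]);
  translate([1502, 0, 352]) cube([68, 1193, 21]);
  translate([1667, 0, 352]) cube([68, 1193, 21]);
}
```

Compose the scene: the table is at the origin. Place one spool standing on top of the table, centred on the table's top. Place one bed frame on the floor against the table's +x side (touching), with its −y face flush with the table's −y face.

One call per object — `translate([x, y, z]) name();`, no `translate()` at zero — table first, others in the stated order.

table();
translate([406, 229, 700]) spool();
translate([1036, 0, 0]) bed_frame();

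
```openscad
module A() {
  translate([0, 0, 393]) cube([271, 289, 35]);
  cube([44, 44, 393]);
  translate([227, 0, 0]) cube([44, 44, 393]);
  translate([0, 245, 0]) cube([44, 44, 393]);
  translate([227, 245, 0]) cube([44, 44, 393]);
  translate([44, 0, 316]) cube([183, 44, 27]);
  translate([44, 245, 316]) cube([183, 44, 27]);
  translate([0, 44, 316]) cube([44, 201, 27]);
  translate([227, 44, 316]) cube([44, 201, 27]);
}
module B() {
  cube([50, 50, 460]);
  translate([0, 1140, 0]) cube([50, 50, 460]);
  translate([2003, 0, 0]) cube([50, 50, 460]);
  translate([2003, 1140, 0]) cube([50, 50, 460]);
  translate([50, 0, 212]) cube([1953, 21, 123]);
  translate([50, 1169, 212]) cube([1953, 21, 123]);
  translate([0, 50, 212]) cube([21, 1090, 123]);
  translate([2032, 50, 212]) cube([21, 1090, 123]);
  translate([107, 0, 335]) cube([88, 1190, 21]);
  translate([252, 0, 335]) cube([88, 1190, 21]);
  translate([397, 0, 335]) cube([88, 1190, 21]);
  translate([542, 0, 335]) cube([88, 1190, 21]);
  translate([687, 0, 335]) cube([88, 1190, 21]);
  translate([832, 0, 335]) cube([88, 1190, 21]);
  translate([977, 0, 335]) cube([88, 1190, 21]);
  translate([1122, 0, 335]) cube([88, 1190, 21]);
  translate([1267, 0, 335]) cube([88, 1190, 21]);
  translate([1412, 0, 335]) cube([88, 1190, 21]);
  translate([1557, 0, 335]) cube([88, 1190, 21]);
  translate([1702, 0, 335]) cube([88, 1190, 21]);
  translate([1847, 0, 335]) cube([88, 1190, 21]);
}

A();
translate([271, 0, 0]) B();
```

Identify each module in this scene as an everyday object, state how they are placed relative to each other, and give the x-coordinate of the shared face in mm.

A is a stool. B is a bed frame. The bed frame is against the stool's +x side, with their −y faces flush. The x-coordinate of the shared face is 271 mm.

The stool's +x face and the bed frame's −x face are both at x = 271 mm.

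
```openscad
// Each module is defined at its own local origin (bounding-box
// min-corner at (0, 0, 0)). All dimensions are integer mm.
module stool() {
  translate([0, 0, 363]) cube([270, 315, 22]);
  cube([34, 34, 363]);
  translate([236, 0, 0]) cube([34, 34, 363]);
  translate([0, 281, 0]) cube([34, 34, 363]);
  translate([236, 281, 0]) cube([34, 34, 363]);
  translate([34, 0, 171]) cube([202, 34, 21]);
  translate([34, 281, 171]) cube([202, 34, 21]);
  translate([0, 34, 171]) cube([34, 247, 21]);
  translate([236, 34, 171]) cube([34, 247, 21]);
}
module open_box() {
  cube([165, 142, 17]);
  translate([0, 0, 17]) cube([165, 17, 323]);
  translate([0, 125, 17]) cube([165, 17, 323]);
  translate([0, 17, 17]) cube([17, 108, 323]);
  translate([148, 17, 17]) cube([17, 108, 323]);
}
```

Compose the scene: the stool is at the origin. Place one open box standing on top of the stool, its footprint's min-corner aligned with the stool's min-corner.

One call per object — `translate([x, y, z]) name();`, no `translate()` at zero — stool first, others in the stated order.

stool();
translate([0, 0, 385]) open_box();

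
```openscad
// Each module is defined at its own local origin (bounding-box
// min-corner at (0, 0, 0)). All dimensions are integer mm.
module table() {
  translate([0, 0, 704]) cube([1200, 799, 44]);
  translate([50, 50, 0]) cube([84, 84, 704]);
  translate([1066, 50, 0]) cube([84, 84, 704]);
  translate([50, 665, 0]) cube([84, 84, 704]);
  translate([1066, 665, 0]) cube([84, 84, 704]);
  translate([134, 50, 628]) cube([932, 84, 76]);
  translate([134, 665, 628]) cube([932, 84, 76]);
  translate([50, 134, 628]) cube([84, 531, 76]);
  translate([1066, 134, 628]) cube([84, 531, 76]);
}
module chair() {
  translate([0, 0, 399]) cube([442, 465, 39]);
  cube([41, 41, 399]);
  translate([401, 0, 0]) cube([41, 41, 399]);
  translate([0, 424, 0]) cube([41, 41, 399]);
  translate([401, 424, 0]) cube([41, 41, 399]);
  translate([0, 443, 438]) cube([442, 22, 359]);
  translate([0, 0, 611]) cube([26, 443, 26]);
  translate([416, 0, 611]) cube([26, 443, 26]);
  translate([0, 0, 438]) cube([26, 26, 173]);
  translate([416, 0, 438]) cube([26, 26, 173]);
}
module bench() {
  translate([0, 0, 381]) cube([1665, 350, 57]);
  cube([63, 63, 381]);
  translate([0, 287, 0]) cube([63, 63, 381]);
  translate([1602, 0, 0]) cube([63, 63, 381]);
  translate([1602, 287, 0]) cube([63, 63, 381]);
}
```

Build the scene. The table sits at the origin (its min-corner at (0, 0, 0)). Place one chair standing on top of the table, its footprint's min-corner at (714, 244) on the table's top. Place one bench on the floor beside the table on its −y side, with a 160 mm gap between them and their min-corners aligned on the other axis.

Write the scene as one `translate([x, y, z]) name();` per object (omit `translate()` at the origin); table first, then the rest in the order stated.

table();
translate([714, 244, 748]) chair();
translate([0, -510, 0]) bench();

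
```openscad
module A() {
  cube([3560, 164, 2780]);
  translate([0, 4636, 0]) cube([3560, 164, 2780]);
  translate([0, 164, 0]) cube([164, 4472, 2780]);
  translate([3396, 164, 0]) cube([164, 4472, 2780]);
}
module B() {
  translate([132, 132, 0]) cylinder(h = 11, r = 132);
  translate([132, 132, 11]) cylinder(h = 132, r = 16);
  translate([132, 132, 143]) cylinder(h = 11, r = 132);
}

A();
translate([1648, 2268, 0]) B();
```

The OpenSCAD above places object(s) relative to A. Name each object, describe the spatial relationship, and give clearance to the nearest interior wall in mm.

Clearances: x = 1484, y = 2104; minimum 1484 mm.

A is a house frame. B is a spool. The spool sits inside the house frame, centred. The clearance to the nearest interior wall is 1484 mm.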